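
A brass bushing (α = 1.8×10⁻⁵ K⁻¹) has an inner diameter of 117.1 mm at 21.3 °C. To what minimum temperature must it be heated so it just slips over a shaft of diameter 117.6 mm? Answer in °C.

Required Δd = 117.6 − 117.1 = 0.5 mm
Δd = αd₀ΔT ⇒ ΔT = Δd/(αd₀) = 0.5 / (1.8×10⁻⁵ × 117.1) = 237.21 K
T_min = 21.3 + 237.21 = 258.51 °C

T = 259 °C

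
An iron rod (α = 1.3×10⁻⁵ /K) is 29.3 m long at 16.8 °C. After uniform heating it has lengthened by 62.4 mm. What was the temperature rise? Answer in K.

ΔL = αL₀ΔT ⇒ ΔT = ΔL / (αL₀)
ΔT = 62.4×10⁻³ m / (1.3×10⁻⁵ × 29.3 m) = 163.82 K

ΔT = 164 K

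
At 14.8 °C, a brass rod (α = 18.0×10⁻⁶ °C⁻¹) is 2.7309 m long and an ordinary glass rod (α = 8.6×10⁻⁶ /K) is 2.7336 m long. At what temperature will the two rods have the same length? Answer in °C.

T = 120.1 °C

L₁(1 + α₁ΔT) = L₂(1 + α₂ΔT) ⇒ ΔT = (L₂ − L₁)/(α₁L₁ − α₂L₂)
L₂ − L₁ = 2.7336 − 2.7309 = 2.70×10⁻³ m
α₁L₁ − α₂L₂ = 18.0×10⁻⁶×2.7309 − 8.6×10⁻⁶×2.7336 = 2.564724×10⁻⁵ m/K
ΔT = 2.70×10⁻³ / 2.564724×10⁻⁵ = 105.274 K
T = 14.8 + 105.274 = 120.074 °C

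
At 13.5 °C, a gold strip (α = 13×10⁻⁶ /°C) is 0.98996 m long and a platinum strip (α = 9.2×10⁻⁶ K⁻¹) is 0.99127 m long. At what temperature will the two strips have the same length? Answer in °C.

Equal length when α₁L₁ΔT − α₂L₂ΔT = L₂ − L₁ = 1.31×10⁻³ m
α₁L₁ = 1.286948×10⁻⁵, α₂L₂ = 9.119684×10⁻⁶ → Δ(αL) = 3.749796×10⁻⁶ m/K
ΔT = 1.31×10⁻³ / 3.749796×10⁻⁶ = 349.352 K, so T = 13.5 + 349.352 = 362.852 °C

T = 362.9 °C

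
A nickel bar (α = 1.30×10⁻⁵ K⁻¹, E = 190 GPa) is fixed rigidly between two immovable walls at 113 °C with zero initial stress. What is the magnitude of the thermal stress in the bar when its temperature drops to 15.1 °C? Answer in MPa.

σ = 242 MPa

Fully constrained: the free strain ε = αΔT is blocked, so σ = Eε = EαΔT.
|ΔT| = 97.9 K
σ = 190×10⁹ × 1.30×10⁻⁵ × 97.9 = 2.42×10⁸ Pa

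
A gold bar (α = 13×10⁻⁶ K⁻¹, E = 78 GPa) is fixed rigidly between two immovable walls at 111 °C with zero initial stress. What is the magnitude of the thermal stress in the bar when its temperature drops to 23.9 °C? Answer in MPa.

Fully constrained: the free strain ε = αΔT is blocked, so σ = Eε = EαΔT.
|ΔT| = 87.1 K
σ = 78.0×10⁹ × 13×10⁻⁶ × 87.1 = 8.83×10⁷ Pa

σ = 88.3 MPa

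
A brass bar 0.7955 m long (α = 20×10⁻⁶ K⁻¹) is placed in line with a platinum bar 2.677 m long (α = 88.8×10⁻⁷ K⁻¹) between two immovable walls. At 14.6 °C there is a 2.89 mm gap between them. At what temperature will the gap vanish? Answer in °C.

α₁L₁ = 1.591×10⁻⁵ m/K, α₂L₂ = 2.377176×10⁻⁵ m/K → total 3.968176×10⁻⁵ m/K
ΔT = g/(α₁L₁+α₂L₂) = 2.89×10⁻³ / 3.968176×10⁻⁵ = 72.829 K
T = 14.6 + 72.829 = 87.429 °C

T = 87.4 °C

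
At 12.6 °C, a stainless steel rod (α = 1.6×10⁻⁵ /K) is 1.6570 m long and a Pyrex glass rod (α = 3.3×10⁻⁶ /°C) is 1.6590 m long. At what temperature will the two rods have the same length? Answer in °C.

Equal length when α₁L₁ΔT − α₂L₂ΔT = L₂ − L₁ = 2.00×10⁻³ m
α₁L₁ = 2.6512×10⁻⁵, α₂L₂ = 5.4747×10⁻⁶ → Δ(αL) = 2.10373×10⁻⁵ m/K
ΔT = 2.00×10⁻³ / 2.10373×10⁻⁵ = 95.069 K, so T = 12.6 + 95.069 = 107.669 °C

T = 107.7 °C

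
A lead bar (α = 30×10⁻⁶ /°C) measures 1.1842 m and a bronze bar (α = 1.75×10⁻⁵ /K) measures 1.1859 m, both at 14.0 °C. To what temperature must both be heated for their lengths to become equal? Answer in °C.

Equal length when α₁L₁ΔT − α₂L₂ΔT = L₂ − L₁ = 1.70×10⁻³ m
α₁L₁ = 3.5526×10⁻⁵, α₂L₂ = 2.075325×10⁻⁵ → Δ(αL) = 1.477275×10⁻⁵ m/K
ΔT = 1.70×10⁻³ / 1.477275×10⁻⁵ = 115.077 K, so T = 14.0 + 115.077 = 129.077 °C

T = 129.1 °C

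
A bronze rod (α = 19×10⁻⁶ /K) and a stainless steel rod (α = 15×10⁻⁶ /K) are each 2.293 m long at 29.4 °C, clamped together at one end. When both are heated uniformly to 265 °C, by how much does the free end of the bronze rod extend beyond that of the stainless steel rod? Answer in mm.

ΔT = 235.6 K
bronze: ΔL = 19×10⁻⁶ × 2.293 m × 235.6 = 1.0264×10⁻² m = 10.264 mm
stainless steel: ΔL = 15×10⁻⁶ × 2.293 m × 235.6 = 8.1035×10⁻³ m = 8.1035 mm
difference = 10.264 − 8.1035 = 2.1605 mm

2.16 mm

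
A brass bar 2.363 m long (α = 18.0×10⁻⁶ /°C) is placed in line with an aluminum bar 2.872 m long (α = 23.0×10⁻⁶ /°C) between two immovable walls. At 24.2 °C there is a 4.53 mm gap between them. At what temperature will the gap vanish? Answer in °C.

Gap closes when ΔL₁ + ΔL₂ = 4.53 mm = 4.53×10⁻³ m
(α₁L₁ + α₂L₂)ΔT = g
α₁L₁ + α₂L₂ = 18.0×10⁻⁶×2.363 + 23.0×10⁻⁶×2.872 = 1.0859×10⁻⁴ m/K
ΔT = 4.53×10⁻³ / 1.0859×10⁻⁴ = 41.717 K
T = 24.2 + 41.717 = 65.917 °C

T = 65.9 °C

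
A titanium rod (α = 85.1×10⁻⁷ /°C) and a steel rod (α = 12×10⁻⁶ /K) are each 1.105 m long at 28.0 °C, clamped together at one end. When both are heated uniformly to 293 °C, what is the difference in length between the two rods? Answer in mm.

1.02 mm

ΔT = 265.0 K
titanium: ΔL = 85.1×10⁻⁷ × 1.105 m × 265.0 = 2.4919×10⁻³ m = 2.4919 mm
steel: ΔL = 12×10⁻⁶ × 1.105 m × 265.0 = 3.5139×10⁻³ m = 3.5139 mm
difference = 3.5139 − 2.4919 = 1.0220 mm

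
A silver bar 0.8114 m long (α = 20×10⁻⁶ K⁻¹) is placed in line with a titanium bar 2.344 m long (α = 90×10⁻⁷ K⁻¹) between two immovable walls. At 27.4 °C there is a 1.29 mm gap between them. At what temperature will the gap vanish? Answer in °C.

T = 62.0 °C

α₁L₁ = 1.6228×10⁻⁵ m/K, α₂L₂ = 2.1096×10⁻⁵ m/K → total 3.7324×10⁻⁵ m/K
ΔT = g/(α₁L₁+α₂L₂) = 1.29×10⁻³ / 3.7324×10⁻⁵ = 34.562 K
T = 27.4 + 34.562 = 61.962 °C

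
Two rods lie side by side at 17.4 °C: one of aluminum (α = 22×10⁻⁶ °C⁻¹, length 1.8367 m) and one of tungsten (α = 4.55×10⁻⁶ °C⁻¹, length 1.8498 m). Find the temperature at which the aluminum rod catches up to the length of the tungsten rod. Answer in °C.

Equal length when α₁L₁ΔT − α₂L₂ΔT = L₂ − L₁ = 1.31×10⁻² m
α₁L₁ = 4.04074×10⁻⁵, α₂L₂ = 8.41659×10⁻⁶ → Δ(αL) = 3.199081×10⁻⁵ m/K
ΔT = 1.31×10⁻² / 3.199081×10⁻⁵ = 409.493 K, so T = 17.4 + 409.493 = 426.893 °C

T = 426.9 °C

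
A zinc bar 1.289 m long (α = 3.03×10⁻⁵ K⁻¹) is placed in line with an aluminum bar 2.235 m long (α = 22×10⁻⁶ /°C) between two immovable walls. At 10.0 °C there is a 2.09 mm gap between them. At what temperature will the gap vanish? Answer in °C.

T = 33.7 °C

Gap closes when ΔL₁ + ΔL₂ = 2.09 mm = 2.09×10⁻³ m
(α₁L₁ + α₂L₂)ΔT = g
α₁L₁ + α₂L₂ = 3.03×10⁻⁵×1.289 + 22×10⁻⁶×2.235 = 8.82267×10⁻⁵ m/K
ΔT = 2.09×10⁻³ / 8.82267×10⁻⁵ = 23.689 K
T = 10.0 + 23.689 = 33.689 °C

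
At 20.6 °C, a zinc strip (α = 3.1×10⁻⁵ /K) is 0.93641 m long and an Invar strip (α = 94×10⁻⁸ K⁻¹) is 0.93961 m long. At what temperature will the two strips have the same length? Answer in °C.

L₁(1 + α₁ΔT) = L₂(1 + α₂ΔT) ⇒ ΔT = (L₂ − L₁)/(α₁L₁ − α₂L₂)
L₂ − L₁ = 0.93961 − 0.93641 = 3.20×10⁻³ m
α₁L₁ − α₂L₂ = 3.1×10⁻⁵×0.93641 − 94×10⁻⁸×0.93961 = 2.81454766×10⁻⁵ m/K
ΔT = 3.20×10⁻³ / 2.81454766×10⁻⁵ = 113.695 K
T = 20.6 + 113.695 = 134.295 °C

T = 134.3 °C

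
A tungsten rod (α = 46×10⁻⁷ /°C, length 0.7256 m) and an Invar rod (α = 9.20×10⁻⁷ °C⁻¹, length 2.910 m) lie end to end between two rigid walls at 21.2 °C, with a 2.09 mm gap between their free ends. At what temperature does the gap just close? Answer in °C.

T = 369 °C

α₁L₁ = 3.33776×10⁻⁶ m/K, α₂L₂ = 2.6772×10⁻⁶ m/K → total 6.01496×10⁻⁶ m/K
ΔT = g/(α₁L₁+α₂L₂) = 2.09×10⁻³ / 6.01496×10⁻⁶ = 347.47 K
T = 21.2 + 347.47 = 368.67 °C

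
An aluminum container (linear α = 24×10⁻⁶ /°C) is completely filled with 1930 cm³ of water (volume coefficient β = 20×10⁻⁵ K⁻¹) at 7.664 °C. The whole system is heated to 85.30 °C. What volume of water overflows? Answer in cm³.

The container also expands: β_container ≈ 3α = 7.2×10⁻⁵ /K
Net overflow = V₀(β_liq − 3α_cont)ΔT
β − 3α = 2.00×10⁻⁴ − 7.2×10⁻⁵ = 1.28×10⁻⁴ /K; ΔT = 77.636 K
ΔV = 1930 × 1.28×10⁻⁴ × 77.636 = 19.2 cm³

19.2 cm³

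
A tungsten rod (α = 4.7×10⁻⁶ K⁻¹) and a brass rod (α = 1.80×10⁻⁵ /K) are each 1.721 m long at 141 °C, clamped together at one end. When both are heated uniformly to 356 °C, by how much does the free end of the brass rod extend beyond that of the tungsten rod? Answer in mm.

ΔT = 215 K
tungsten: ΔL = 4.7×10⁻⁶ × 1.721 m × 215 = 1.7391×10⁻³ m = 1.7391 mm
brass: ΔL = 1.80×10⁻⁵ × 1.721 m × 215 = 6.6603×10⁻³ m = 6.6603 mm
difference = 6.6603 − 1.7391 = 4.9212 mm

4.92 mm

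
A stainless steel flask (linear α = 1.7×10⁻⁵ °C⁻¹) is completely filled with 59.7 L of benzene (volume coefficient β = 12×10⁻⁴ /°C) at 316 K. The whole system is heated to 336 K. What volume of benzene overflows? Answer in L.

1.37 L

The flask also expands: β_container ≈ 3α = 5.1×10⁻⁵ /K
Net overflow = V₀(β_liq − 3α_cont)ΔT
β − 3α = 1.20×10⁻³ − 5.1×10⁻⁵ = 1.149×10⁻³ /K; ΔT = 20 K
ΔV = 59.7 × 1.149×10⁻³ × 20 = 1.37 L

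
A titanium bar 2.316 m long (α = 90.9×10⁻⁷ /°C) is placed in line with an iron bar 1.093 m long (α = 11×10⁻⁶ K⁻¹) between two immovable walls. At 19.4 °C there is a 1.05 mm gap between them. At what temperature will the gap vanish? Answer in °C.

Gap closes when ΔL₁ + ΔL₂ = 1.05 mm = 1.05×10⁻³ m
(α₁L₁ + α₂L₂)ΔT = g
α₁L₁ + α₂L₂ = 90.9×10⁻⁷×2.316 + 11×10⁻⁶×1.093 = 3.307544×10⁻⁵ m/K
ΔT = 1.05×10⁻³ / 3.307544×10⁻⁵ = 31.746 K
T = 19.4 + 31.746 = 51.146 °C

T = 51.1 °C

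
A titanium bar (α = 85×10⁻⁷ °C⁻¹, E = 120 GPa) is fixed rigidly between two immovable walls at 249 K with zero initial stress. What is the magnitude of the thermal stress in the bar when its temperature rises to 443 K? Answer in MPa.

Fully constrained: the free strain ε = αΔT is blocked, so σ = Eε = EαΔT.
|ΔT| = 194 K
σ = 120×10⁹ × 85×10⁻⁷ × 194 = 1.98×10⁸ Pa

σ = 198 MPa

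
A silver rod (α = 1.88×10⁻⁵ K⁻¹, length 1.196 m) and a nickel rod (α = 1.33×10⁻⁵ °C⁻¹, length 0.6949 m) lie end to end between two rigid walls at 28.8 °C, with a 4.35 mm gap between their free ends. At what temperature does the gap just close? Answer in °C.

Gap closes when ΔL₁ + ΔL₂ = 4.35 mm = 4.35×10⁻³ m
(α₁L₁ + α₂L₂)ΔT = g
α₁L₁ + α₂L₂ = 1.88×10⁻⁵×1.196 + 1.33×10⁻⁵×0.6949 = 3.172697×10⁻⁵ m/K
ΔT = 4.35×10⁻³ / 3.172697×10⁻⁵ = 137.11 K
T = 28.8 + 137.11 = 165.91 °C

T = 166 °C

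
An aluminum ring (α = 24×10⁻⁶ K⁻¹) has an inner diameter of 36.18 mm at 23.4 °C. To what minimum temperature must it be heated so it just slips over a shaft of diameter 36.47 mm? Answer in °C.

T = 357 °C

Required Δd = 36.47 − 36.18 = 0.29 mm
Δd = αd₀ΔT ⇒ ΔT = Δd/(αd₀) = 0.29 / (24×10⁻⁶ × 36.18) = 333.98 K
T_min = 23.4 + 333.98 = 357.38 °C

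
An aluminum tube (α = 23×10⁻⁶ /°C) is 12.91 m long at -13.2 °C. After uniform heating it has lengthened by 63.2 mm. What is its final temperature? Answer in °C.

T = 200 °C

ΔL = αL₀ΔT ⇒ ΔT = ΔL / (αL₀)
ΔT = 63.2×10⁻³ m / (23×10⁻⁶ × 12.91 m) = 212.84 K
T = -13.2 + 212.84 = 199.64 °C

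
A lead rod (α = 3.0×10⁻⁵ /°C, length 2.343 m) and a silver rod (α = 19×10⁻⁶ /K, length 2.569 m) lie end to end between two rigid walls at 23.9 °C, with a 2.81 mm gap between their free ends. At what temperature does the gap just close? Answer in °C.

T = 47.5 °C

α₁L₁ = 7.029×10⁻⁵ m/K, α₂L₂ = 4.8811×10⁻⁵ m/K → total 1.19101×10⁻⁴ m/K
ΔT = g/(α₁L₁+α₂L₂) = 2.81×10⁻³ / 1.19101×10⁻⁴ = 23.593 K
T = 23.9 + 23.593 = 47.493 °C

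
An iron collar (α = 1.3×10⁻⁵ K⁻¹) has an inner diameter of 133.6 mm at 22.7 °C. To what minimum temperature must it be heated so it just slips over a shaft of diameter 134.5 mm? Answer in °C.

Required Δd = 134.5 − 133.6 = 0.9 mm
Δd = αd₀ΔT ⇒ ΔT = Δd/(αd₀) = 0.9 / (1.3×10⁻⁵ × 133.6) = 518.19 K
T_min = 22.7 + 518.19 = 540.89 °C

T = 541 °C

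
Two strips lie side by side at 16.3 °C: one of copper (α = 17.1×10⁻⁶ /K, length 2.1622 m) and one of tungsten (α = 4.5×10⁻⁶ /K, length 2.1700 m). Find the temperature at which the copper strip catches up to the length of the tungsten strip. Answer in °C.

L₁(1 + α₁ΔT) = L₂(1 + α₂ΔT) ⇒ ΔT = (L₂ − L₁)/(α₁L₁ − α₂L₂)
L₂ − L₁ = 2.1700 − 2.1622 = 7.80×10⁻³ m
α₁L₁ − α₂L₂ = 17.1×10⁻⁶×2.1622 − 4.5×10⁻⁶×2.1700 = 2.720862×10⁻⁵ m/K
ΔT = 7.80×10⁻³ / 2.720862×10⁻⁵ = 286.674 K
T = 16.3 + 286.674 = 302.974 °C

T = 303.0 °C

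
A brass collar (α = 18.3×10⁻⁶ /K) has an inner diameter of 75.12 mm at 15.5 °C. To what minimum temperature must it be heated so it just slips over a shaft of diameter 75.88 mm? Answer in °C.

Required Δd = 75.88 − 75.12 = 0.76 mm
Δd = αd₀ΔT ⇒ ΔT = Δd/(αd₀) = 0.76 / (18.3×10⁻⁶ × 75.12) = 552.85 K
T_min = 15.5 + 552.85 = 568.35 °C

T = 568 °C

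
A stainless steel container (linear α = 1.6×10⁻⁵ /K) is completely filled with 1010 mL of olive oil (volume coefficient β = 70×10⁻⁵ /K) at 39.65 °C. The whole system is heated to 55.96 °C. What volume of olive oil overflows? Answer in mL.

The container also expands: β_container ≈ 3α = 4.8×10⁻⁵ /K
Net overflow = V₀(β_liq − 3α_cont)ΔT
β − 3α = 7.00×10⁻⁴ − 4.8×10⁻⁵ = 6.52×10⁻⁴ /K; ΔT = 16.31 K
ΔV = 1010 × 6.52×10⁻⁴ × 16.31 = 10.7 mL

10.7 mL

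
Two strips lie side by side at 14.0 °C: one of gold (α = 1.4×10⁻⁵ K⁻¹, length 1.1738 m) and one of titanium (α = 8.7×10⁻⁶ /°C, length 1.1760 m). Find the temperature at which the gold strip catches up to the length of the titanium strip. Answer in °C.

L₁(1 + α₁ΔT) = L₂(1 + α₂ΔT) ⇒ ΔT = (L₂ − L₁)/(α₁L₁ − α₂L₂)
L₂ − L₁ = 1.1760 − 1.1738 = 2.20×10⁻³ m
α₁L₁ − α₂L₂ = 1.4×10⁻⁵×1.1738 − 8.7×10⁻⁶×1.1760 = 6.202×10⁻⁶ m/K
ΔT = 2.20×10⁻³ / 6.202×10⁻⁶ = 354.724 K
T = 14.0 + 354.724 = 368.724 °C

T = 368.7 °C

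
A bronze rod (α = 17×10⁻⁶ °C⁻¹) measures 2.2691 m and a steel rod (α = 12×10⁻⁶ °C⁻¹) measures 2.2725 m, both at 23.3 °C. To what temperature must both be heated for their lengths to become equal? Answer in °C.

T = 324.1 °C

Equal length when α₁L₁ΔT − α₂L₂ΔT = L₂ − L₁ = 3.40×10⁻³ m
α₁L₁ = 3.85747×10⁻⁵, α₂L₂ = 2.727×10⁻⁵ → Δ(αL) = 1.13047×10⁻⁵ m/K
ΔT = 3.40×10⁻³ / 1.13047×10⁻⁵ = 300.760 K, so T = 23.3 + 300.760 = 324.060 °C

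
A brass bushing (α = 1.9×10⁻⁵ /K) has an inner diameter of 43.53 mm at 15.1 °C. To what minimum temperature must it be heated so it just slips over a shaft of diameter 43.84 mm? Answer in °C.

T = 390 °C

Required Δd = 43.84 − 43.53 = 0.31 mm
Δd = αd₀ΔT ⇒ ΔT = Δd/(αd₀) = 0.31 / (1.9×10⁻⁵ × 43.53) = 374.82 K
T_min = 15.1 + 374.82 = 389.92 °C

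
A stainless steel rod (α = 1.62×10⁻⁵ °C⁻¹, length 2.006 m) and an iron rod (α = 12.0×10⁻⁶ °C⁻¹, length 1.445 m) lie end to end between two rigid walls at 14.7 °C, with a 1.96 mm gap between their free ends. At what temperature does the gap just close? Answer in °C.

T = 54.0 °C

Gap closes when ΔL₁ + ΔL₂ = 1.96 mm = 1.96×10⁻³ m
(α₁L₁ + α₂L₂)ΔT = g
α₁L₁ + α₂L₂ = 1.62×10⁻⁵×2.006 + 12.0×10⁻⁶×1.445 = 4.98372×10⁻⁵ m/K
ΔT = 1.96×10⁻³ / 4.98372×10⁻⁵ = 39.328 K
T = 14.7 + 39.328 = 54.028 °C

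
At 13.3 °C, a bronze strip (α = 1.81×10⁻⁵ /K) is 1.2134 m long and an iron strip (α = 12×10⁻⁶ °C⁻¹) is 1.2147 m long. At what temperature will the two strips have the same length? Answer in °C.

T = 189.3 °C

L₁(1 + α₁ΔT) = L₂(1 + α₂ΔT) ⇒ ΔT = (L₂ − L₁)/(α₁L₁ − α₂L₂)
L₂ − L₁ = 1.2147 − 1.2134 = 1.30×10⁻³ m
α₁L₁ − α₂L₂ = 1.81×10⁻⁵×1.2134 − 12×10⁻⁶×1.2147 = 7.38614×10⁻⁶ m/K
ΔT = 1.30×10⁻³ / 7.38614×10⁻⁶ = 176.005 K
T = 13.3 + 176.005 = 189.305 °C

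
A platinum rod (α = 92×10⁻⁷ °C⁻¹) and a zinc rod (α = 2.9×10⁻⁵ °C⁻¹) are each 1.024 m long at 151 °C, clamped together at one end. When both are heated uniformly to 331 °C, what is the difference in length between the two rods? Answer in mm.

3.65 mm

ΔT = 180 K
platinum: ΔL = 92×10⁻⁷ × 1.024 m × 180 = 1.6957×10⁻³ m = 1.6957 mm
zinc: ΔL = 2.9×10⁻⁵ × 1.024 m × 180 = 5.3453×10⁻³ m = 5.3453 mm
difference = 5.3453 − 1.6957 = 3.6496 mm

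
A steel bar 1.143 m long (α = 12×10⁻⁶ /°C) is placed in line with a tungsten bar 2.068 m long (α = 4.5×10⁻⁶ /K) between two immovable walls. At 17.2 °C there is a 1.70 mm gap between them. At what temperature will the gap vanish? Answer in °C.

T = 91.0 °C

α₁L₁ = 1.3716×10⁻⁵ m/K, α₂L₂ = 9.306×10⁻⁶ m/K → total 2.3022×10⁻⁵ m/K
ΔT = g/(α₁L₁+α₂L₂) = 1.70×10⁻³ / 2.3022×10⁻⁵ = 73.842 K
T = 17.2 + 73.842 = 91.042 °C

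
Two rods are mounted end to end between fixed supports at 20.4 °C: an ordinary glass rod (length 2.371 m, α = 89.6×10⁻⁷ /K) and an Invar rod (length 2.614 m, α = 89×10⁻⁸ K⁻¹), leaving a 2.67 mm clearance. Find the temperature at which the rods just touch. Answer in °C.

Gap closes when ΔL₁ + ΔL₂ = 2.67 mm = 2.67×10⁻³ m
(α₁L₁ + α₂L₂)ΔT = g
α₁L₁ + α₂L₂ = 89.6×10⁻⁷×2.371 + 89×10⁻⁸×2.614 = 2.357062×10⁻⁵ m/K
ΔT = 2.67×10⁻³ / 2.357062×10⁻⁵ = 113.28 K
T = 20.4 + 113.28 = 133.68 °C

T = 134 °C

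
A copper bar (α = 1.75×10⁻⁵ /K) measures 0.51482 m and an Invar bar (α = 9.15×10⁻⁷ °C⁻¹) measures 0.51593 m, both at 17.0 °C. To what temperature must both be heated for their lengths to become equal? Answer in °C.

Equal length when α₁L₁ΔT − α₂L₂ΔT = L₂ − L₁ = 1.11×10⁻³ m
α₁L₁ = 9.00935×10⁻⁶, α₂L₂ = 4.7207595×10⁻⁷ → Δ(αL) = 8.53727405×10⁻⁶ m/K
ΔT = 1.11×10⁻³ / 8.53727405×10⁻⁶ = 130.018 K, so T = 17.0 + 130.018 = 147.018 °C

T = 147.0 °C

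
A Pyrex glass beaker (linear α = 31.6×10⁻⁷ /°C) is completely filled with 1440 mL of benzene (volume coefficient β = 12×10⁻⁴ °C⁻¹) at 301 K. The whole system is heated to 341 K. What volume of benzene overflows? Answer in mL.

The beaker also expands: β_container ≈ 3α = 9.48×10⁻⁶ /K
Net overflow = V₀(β_liq − 3α_cont)ΔT
β − 3α = 1.20×10⁻³ − 9.48×10⁻⁶ = 1.19052×10⁻³ /K; ΔT = 40 K
ΔV = 1440 × 1.19052×10⁻³ × 40 = 68.6 mL

68.6 mL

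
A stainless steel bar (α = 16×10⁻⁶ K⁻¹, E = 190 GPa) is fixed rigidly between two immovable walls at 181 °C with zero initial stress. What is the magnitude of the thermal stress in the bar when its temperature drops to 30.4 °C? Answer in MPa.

σ = 458 MPa

Fully constrained: the free strain ε = αΔT is blocked, so σ = Eε = EαΔT.
|ΔT| = 150.6 K
σ = 190×10⁹ × 16×10⁻⁶ × 150.6 = 4.58×10⁸ Pa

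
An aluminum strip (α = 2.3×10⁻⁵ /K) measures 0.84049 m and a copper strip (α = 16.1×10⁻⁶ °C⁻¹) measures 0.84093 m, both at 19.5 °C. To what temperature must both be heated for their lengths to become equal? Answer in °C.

T = 95.46 °C

Equal length when α₁L₁ΔT − α₂L₂ΔT = L₂ − L₁ = 4.40×10⁻⁴ m
α₁L₁ = 1.933127×10⁻⁵, α₂L₂ = 1.3538973×10⁻⁵ → Δ(αL) = 5.792297×10⁻⁶ m/K
ΔT = 4.40×10⁻⁴ / 5.792297×10⁻⁶ = 75.9630 K, so T = 19.5 + 75.9630 = 95.4630 °C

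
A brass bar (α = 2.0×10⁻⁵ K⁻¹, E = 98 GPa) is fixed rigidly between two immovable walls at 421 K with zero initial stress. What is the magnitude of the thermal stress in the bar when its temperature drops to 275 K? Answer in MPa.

Fully constrained: the free strain ε = αΔT is blocked, so σ = Eε = EαΔT.
|ΔT| = 146 K
σ = 98.0×10⁹ × 2.0×10⁻⁵ × 146 = 2.86×10⁸ Pa

σ = 286 MPa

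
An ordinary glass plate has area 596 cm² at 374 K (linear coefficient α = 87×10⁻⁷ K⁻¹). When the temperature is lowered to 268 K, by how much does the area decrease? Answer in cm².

Area coefficient ≈ 2α; |ΔT| = 106 K
ΔA = 2αA₀ΔT = 2(87×10⁻⁷)(596)(106) = 1.10 cm²

ΔA = 1.10 cm²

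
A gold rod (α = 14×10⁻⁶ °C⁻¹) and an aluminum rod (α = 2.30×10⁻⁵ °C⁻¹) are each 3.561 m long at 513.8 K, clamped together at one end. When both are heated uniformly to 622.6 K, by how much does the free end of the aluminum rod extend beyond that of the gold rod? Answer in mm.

ΔT = 108.8 K
gold: ΔL = 14×10⁻⁶ × 3.561 m × 108.8 = 5.4241×10⁻³ m = 5.4241 mm
aluminum: ΔL = 2.30×10⁻⁵ × 3.561 m × 108.8 = 8.9110×10⁻³ m = 8.9110 mm
difference = 8.9110 − 5.4241 = 3.4869 mm

3.49 mm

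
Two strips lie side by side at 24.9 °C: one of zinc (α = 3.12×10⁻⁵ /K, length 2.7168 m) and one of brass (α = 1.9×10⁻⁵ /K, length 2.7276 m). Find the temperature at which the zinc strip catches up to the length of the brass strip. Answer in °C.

T = 352.8 °C

Equal length when α₁L₁ΔT − α₂L₂ΔT = L₂ − L₁ = 1.08×10⁻² m
α₁L₁ = 8.476416×10⁻⁵, α₂L₂ = 5.18244×10⁻⁵ → Δ(αL) = 3.293976×10⁻⁵ m/K
ΔT = 1.08×10⁻² / 3.293976×10⁻⁵ = 327.871 K, so T = 24.9 + 327.871 = 352.771 °C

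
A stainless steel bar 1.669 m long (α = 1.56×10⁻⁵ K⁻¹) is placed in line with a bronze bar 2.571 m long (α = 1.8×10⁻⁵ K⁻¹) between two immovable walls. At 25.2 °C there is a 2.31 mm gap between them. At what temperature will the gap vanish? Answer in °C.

α₁L₁ = 2.60364×10⁻⁵ m/K, α₂L₂ = 4.6278×10⁻⁵ m/K → total 7.23144×10⁻⁵ m/K
ΔT = g/(α₁L₁+α₂L₂) = 2.31×10⁻³ / 7.23144×10⁻⁵ = 31.944 K
T = 25.2 + 31.944 = 57.144 °C

T = 57.1 °C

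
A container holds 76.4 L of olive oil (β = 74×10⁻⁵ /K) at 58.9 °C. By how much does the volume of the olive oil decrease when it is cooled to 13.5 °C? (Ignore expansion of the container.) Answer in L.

ΔV = 2.57 L

|ΔT| = |13.5 − 58.9| = 45.4 K
ΔV = βV₀ΔT = (74×10⁻⁵)(76.4)(45.4) = 2.57 L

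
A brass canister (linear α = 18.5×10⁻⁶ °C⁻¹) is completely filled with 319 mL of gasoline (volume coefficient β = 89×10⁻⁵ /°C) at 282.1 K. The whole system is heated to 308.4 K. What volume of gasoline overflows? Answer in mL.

The canister also expands: β_container ≈ 3α = 5.55×10⁻⁵ /K
Net overflow = V₀(β_liq − 3α_cont)ΔT
β − 3α = 8.90×10⁻⁴ − 5.55×10⁻⁵ = 8.345×10⁻⁴ /K; ΔT = 26.3 K
ΔV = 319 × 8.345×10⁻⁴ × 26.3 = 7.00 mL

7.00 mL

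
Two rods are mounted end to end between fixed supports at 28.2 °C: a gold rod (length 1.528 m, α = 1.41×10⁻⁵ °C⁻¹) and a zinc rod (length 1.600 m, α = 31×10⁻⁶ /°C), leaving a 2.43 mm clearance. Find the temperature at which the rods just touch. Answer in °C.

T = 62.4 °C

Gap closes when ΔL₁ + ΔL₂ = 2.43 mm = 2.43×10⁻³ m
(α₁L₁ + α₂L₂)ΔT = g
α₁L₁ + α₂L₂ = 1.41×10⁻⁵×1.528 + 31×10⁻⁶×1.600 = 7.11448×10⁻⁵ m/K
ΔT = 2.43×10⁻³ / 7.11448×10⁻⁵ = 34.156 K
T = 28.2 + 34.156 = 62.356 °C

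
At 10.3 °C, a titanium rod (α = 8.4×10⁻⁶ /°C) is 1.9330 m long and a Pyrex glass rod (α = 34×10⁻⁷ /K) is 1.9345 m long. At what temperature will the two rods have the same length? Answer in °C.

T = 165.6 °C

L₁(1 + α₁ΔT) = L₂(1 + α₂ΔT) ⇒ ΔT = (L₂ − L₁)/(α₁L₁ − α₂L₂)
L₂ − L₁ = 1.9345 − 1.9330 = 1.50×10⁻³ m
α₁L₁ − α₂L₂ = 8.4×10⁻⁶×1.9330 − 34×10⁻⁷×1.9345 = 9.6599×10⁻⁶ m/K
ΔT = 1.50×10⁻³ / 9.6599×10⁻⁶ = 155.281 K
T = 10.3 + 155.281 = 165.581 °C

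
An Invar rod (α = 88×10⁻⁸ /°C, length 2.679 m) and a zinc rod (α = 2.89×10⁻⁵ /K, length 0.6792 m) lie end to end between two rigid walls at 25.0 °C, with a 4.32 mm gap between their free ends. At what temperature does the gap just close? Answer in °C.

α₁L₁ = 2.35752×10⁻⁶ m/K, α₂L₂ = 1.962888×10⁻⁵ m/K → total 2.19864×10⁻⁵ m/K
ΔT = g/(α₁L₁+α₂L₂) = 4.32×10⁻³ / 2.19864×10⁻⁵ = 196.49 K
T = 25.0 + 196.49 = 221.49 °C

T = 221 °C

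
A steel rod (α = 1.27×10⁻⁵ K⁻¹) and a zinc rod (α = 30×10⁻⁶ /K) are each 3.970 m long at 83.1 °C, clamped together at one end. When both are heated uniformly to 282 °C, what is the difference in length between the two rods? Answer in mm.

13.7 mm

ΔT = 198.9 K
steel: ΔL = 1.27×10⁻⁵ × 3.970 m × 198.9 = 1.0028×10⁻² m = 10.028 mm
zinc: ΔL = 30×10⁻⁶ × 3.970 m × 198.9 = 2.3689×10⁻² m = 23.689 mm
difference = 23.689 − 10.028 = 13.661 mm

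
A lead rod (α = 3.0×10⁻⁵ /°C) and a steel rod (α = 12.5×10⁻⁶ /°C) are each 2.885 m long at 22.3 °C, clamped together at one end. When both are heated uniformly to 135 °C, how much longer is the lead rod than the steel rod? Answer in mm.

ΔT = 112.7 K
lead: ΔL = 3.0×10⁻⁵ × 2.885 m × 112.7 = 9.7542×10⁻³ m = 9.7542 mm
steel: ΔL = 12.5×10⁻⁶ × 2.885 m × 112.7 = 4.0642×10⁻³ m = 4.0642 mm
difference = 9.7542 − 4.0642 = 5.6900 mm

5.69 mm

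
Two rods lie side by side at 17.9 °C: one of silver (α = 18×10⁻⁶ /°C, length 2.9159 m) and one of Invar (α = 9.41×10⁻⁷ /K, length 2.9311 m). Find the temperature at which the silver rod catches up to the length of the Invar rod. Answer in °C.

T = 323.6 °C

Equal length when α₁L₁ΔT − α₂L₂ΔT = L₂ − L₁ = 1.52×10⁻² m
α₁L₁ = 5.24862×10⁻⁵, α₂L₂ = 2.7581651×10⁻⁶ → Δ(αL) = 4.97280349×10⁻⁵ m/K
ΔT = 1.52×10⁻² / 4.97280349×10⁻⁵ = 305.663 K, so T = 17.9 + 305.663 = 323.563 °C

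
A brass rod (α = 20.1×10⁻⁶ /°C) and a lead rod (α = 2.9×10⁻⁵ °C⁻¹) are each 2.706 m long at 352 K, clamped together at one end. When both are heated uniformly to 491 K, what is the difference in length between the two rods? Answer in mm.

ΔT = 139 K
brass: ΔL = 20.1×10⁻⁶ × 2.706 m × 139 = 7.5603×10⁻³ m = 7.5603 mm
lead: ΔL = 2.9×10⁻⁵ × 2.706 m × 139 = 1.0908×10⁻² m = 10.908 mm
difference = 10.908 − 7.5603 = 3.3477 mm

3.35 mm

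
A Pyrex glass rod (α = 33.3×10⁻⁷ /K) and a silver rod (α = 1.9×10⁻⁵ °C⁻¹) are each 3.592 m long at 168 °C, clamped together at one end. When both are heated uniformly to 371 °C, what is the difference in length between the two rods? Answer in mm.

ΔT = 203 K
Pyrex glass: ΔL = 33.3×10⁻⁷ × 3.592 m × 203 = 2.4282×10⁻³ m = 2.4282 mm
silver: ΔL = 1.9×10⁻⁵ × 3.592 m × 203 = 1.3854×10⁻² m = 13.854 mm
difference = 13.854 − 2.4282 = 11.4258 mm

11.4 mm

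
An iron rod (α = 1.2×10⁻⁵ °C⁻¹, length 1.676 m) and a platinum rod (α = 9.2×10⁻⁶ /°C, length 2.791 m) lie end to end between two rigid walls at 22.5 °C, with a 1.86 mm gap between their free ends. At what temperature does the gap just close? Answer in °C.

α₁L₁ = 2.0112×10⁻⁵ m/K, α₂L₂ = 2.56772×10⁻⁵ m/K → total 4.57892×10⁻⁵ m/K
ΔT = g/(α₁L₁+α₂L₂) = 1.86×10⁻³ / 4.57892×10⁻⁵ = 40.621 K
T = 22.5 + 40.621 = 63.121 °C

T = 63.1 °C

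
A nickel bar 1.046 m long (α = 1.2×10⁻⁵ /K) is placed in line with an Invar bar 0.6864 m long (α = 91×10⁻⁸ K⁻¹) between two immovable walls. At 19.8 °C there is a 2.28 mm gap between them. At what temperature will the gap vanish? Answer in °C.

T = 193 °C

α₁L₁ = 1.2552×10⁻⁵ m/K, α₂L₂ = 6.24624×10⁻⁷ m/K → total 1.3176624×10⁻⁵ m/K
ΔT = g/(α₁L₁+α₂L₂) = 2.28×10⁻³ / 1.3176624×10⁻⁵ = 173.03 K
T = 19.8 + 173.03 = 192.83 °C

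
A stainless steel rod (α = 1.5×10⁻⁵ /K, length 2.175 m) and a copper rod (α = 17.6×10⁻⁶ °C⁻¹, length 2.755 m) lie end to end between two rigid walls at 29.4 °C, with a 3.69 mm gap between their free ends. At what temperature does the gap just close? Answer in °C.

T = 74.9 °C

Gap closes when ΔL₁ + ΔL₂ = 3.69 mm = 3.69×10⁻³ m
(α₁L₁ + α₂L₂)ΔT = g
α₁L₁ + α₂L₂ = 1.5×10⁻⁵×2.175 + 17.6×10⁻⁶×2.755 = 8.1113×10⁻⁵ m/K
ΔT = 3.69×10⁻³ / 8.1113×10⁻⁵ = 45.492 K
T = 29.4 + 45.492 = 74.892 °C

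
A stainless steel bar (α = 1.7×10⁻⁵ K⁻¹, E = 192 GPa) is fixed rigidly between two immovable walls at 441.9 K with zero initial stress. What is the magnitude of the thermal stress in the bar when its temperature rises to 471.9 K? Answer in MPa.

σ = 97.9 MPa

Fully constrained: the free strain ε = αΔT is blocked, so σ = Eε = EαΔT.
|ΔT| = 30.0 K
σ = 192×10⁹ × 1.7×10⁻⁵ × 30.0 = 9.79×10⁷ Pa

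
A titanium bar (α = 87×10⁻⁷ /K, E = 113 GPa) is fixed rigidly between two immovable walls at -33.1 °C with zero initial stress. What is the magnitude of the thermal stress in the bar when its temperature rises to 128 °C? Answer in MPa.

σ = 158 MPa

Fully constrained: the free strain ε = αΔT is blocked, so σ = Eε = EαΔT.
|ΔT| = 161.1 K
σ = 113×10⁹ × 87×10⁻⁷ × 161.1 = 1.58×10⁸ Pa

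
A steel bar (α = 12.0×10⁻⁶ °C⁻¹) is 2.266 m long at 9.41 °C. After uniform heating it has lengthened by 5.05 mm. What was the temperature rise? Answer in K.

ΔT = 186 K

ΔL = αL₀ΔT ⇒ ΔT = ΔL / (αL₀)
ΔT = 5.05×10⁻³ m / (12.0×10⁻⁶ × 2.266 m) = 185.72 K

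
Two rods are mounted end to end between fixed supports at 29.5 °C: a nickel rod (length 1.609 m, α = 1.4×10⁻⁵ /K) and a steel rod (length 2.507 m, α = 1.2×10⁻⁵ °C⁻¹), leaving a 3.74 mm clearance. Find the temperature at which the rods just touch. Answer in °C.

T = 101 °C

α₁L₁ = 2.2526×10⁻⁵ m/K, α₂L₂ = 3.0084×10⁻⁵ m/K → total 5.261×10⁻⁵ m/K
ΔT = g/(α₁L₁+α₂L₂) = 3.74×10⁻³ / 5.261×10⁻⁵ = 71.09 K
T = 29.5 + 71.09 = 100.59 °C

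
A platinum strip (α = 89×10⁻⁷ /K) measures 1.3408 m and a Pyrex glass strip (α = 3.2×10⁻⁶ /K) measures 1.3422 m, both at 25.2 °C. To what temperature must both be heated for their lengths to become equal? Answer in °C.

L₁(1 + α₁ΔT) = L₂(1 + α₂ΔT) ⇒ ΔT = (L₂ − L₁)/(α₁L₁ − α₂L₂)
L₂ − L₁ = 1.3422 − 1.3408 = 1.40×10⁻³ m
α₁L₁ − α₂L₂ = 89×10⁻⁷×1.3408 − 3.2×10⁻⁶×1.3422 = 7.63808×10⁻⁶ m/K
ΔT = 1.40×10⁻³ / 7.63808×10⁻⁶ = 183.292 K
T = 25.2 + 183.292 = 208.492 °C

T = 208.5 °C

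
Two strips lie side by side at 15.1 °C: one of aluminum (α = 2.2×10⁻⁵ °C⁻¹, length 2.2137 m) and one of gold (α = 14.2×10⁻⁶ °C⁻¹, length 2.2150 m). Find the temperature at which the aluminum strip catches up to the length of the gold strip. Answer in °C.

Equal length when α₁L₁ΔT − α₂L₂ΔT = L₂ − L₁ = 1.30×10⁻³ m
α₁L₁ = 4.87014×10⁻⁵, α₂L₂ = 3.1453×10⁻⁵ → Δ(αL) = 1.72484×10⁻⁵ m/K
ΔT = 1.30×10⁻³ / 1.72484×10⁻⁵ = 75.3693 K, so T = 15.1 + 75.3693 = 90.4693 °C

T = 90.47 °C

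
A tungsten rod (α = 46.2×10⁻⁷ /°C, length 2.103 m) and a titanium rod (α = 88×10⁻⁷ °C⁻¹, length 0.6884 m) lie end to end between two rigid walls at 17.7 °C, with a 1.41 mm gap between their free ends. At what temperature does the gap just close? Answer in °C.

α₁L₁ = 9.71586×10⁻⁶ m/K, α₂L₂ = 6.05792×10⁻⁶ m/K → total 1.577378×10⁻⁵ m/K
ΔT = g/(α₁L₁+α₂L₂) = 1.41×10⁻³ / 1.577378×10⁻⁵ = 89.39 K
T = 17.7 + 89.39 = 107.09 °C

T = 107 °C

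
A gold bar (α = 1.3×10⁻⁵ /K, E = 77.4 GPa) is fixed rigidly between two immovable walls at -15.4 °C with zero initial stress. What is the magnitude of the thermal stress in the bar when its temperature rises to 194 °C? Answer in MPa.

Fully constrained: the free strain ε = αΔT is blocked, so σ = Eε = EαΔT.
|ΔT| = 209.4 K
σ = 77.4×10⁹ × 1.3×10⁻⁵ × 209.4 = 2.11×10⁸ Pa

σ = 211 MPa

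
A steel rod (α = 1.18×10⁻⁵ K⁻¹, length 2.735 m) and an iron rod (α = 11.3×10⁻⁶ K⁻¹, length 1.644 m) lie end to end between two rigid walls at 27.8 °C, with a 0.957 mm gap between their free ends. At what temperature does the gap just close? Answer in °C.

α₁L₁ = 3.2273×10⁻⁵ m/K, α₂L₂ = 1.85772×10⁻⁵ m/K → total 5.08502×10⁻⁵ m/K
ΔT = g/(α₁L₁+α₂L₂) = 9.57×10⁻⁴ / 5.08502×10⁻⁵ = 18.820 K
T = 27.8 + 18.820 = 46.620 °C

T = 46.6 °C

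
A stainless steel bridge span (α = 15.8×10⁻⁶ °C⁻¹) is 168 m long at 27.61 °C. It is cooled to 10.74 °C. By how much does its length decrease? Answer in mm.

|ΔT| = |10.74 − 27.61| = 16.87 K
ΔL = αL₀ΔT = (15.8×10⁻⁶)(168)(16.87) = 4.48×10⁻² m

ΔL = 44.8 mm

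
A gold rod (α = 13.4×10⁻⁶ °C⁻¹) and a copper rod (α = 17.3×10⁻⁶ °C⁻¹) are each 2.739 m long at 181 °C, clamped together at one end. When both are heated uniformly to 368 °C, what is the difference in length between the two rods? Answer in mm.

2.00 mm

ΔT = 187 K
gold: ΔL = 13.4×10⁻⁶ × 2.739 m × 187 = 6.8634×10⁻³ m = 6.8634 mm
copper: ΔL = 17.3×10⁻⁶ × 2.739 m × 187 = 8.8609×10⁻³ m = 8.8609 mm
difference = 8.8609 − 6.8634 = 1.9975 mm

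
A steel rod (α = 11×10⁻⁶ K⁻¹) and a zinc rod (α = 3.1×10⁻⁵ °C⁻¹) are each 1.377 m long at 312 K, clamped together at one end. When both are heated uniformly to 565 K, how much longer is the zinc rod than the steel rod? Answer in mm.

6.97 mm

ΔT = 253 K
steel: ΔL = 11×10⁻⁶ × 1.377 m × 253 = 3.8322×10⁻³ m = 3.8322 mm
zinc: ΔL = 3.1×10⁻⁵ × 1.377 m × 253 = 1.0800×10⁻² m = 10.800 mm
difference = 10.800 − 3.8322 = 6.9678 mm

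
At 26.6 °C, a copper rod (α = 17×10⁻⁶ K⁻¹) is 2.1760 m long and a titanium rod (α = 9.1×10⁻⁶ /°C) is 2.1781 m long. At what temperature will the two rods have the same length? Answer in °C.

L₁(1 + α₁ΔT) = L₂(1 + α₂ΔT) ⇒ ΔT = (L₂ − L₁)/(α₁L₁ − α₂L₂)
L₂ − L₁ = 2.1781 − 2.1760 = 2.10×10⁻³ m
α₁L₁ − α₂L₂ = 17×10⁻⁶×2.1760 − 9.1×10⁻⁶×2.1781 = 1.717129×10⁻⁵ m/K
ΔT = 2.10×10⁻³ / 1.717129×10⁻⁵ = 122.297 K
T = 26.6 + 122.297 = 148.897 °C

T = 148.9 °C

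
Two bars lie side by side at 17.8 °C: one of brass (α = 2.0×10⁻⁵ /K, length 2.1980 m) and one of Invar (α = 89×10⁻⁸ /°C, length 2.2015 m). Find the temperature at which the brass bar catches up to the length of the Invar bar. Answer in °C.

Equal length when α₁L₁ΔT − α₂L₂ΔT = L₂ − L₁ = 3.50×10⁻³ m
α₁L₁ = 4.396×10⁻⁵, α₂L₂ = 1.959335×10⁻⁶ → Δ(αL) = 4.2000665×10⁻⁵ m/K
ΔT = 3.50×10⁻³ / 4.2000665×10⁻⁵ = 83.332 K, so T = 17.8 + 83.332 = 101.132 °C

T = 101.1 °C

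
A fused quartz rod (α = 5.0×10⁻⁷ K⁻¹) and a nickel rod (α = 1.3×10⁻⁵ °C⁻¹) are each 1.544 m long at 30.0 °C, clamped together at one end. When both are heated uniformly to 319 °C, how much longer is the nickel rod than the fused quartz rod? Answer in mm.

5.58 mm

ΔT = 289.0 K
fused quartz: ΔL = 5.0×10⁻⁷ × 1.544 m × 289.0 = 2.2311×10⁻⁴ m = 0.22311 mm
nickel: ΔL = 1.3×10⁻⁵ × 1.544 m × 289.0 = 5.8008×10⁻³ m = 5.8008 mm
difference = 5.8008 − 0.22311 = 5.57769 mm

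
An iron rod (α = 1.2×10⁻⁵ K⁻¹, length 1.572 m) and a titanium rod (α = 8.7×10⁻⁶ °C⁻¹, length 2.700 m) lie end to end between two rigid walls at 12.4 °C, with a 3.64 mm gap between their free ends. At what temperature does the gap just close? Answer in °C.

Gap closes when ΔL₁ + ΔL₂ = 3.64 mm = 3.64×10⁻³ m
(α₁L₁ + α₂L₂)ΔT = g
α₁L₁ + α₂L₂ = 1.2×10⁻⁵×1.572 + 8.7×10⁻⁶×2.700 = 4.2354×10⁻⁵ m/K
ΔT = 3.64×10⁻³ / 4.2354×10⁻⁵ = 85.942 K
T = 12.4 + 85.942 = 98.342 °C

T = 98.3 °C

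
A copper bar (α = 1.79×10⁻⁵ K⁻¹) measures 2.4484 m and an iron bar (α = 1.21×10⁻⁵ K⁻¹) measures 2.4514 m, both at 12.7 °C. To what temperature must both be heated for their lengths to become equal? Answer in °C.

T = 224.5 °C

L₁(1 + α₁ΔT) = L₂(1 + α₂ΔT) ⇒ ΔT = (L₂ − L₁)/(α₁L₁ − α₂L₂)
L₂ − L₁ = 2.4514 − 2.4484 = 3.00×10⁻³ m
α₁L₁ − α₂L₂ = 1.79×10⁻⁵×2.4484 − 1.21×10⁻⁵×2.4514 = 1.416442×10⁻⁵ m/K
ΔT = 3.00×10⁻³ / 1.416442×10⁻⁵ = 211.798 K
T = 12.7 + 211.798 = 224.498 °C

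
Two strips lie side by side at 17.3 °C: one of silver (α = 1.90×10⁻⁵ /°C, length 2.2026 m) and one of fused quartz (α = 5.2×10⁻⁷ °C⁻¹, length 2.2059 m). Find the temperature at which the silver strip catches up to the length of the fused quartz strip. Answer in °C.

T = 98.38 °C

L₁(1 + α₁ΔT) = L₂(1 + α₂ΔT) ⇒ ΔT = (L₂ − L₁)/(α₁L₁ − α₂L₂)
L₂ − L₁ = 2.2059 − 2.2026 = 3.30×10⁻³ m
α₁L₁ − α₂L₂ = 1.90×10⁻⁵×2.2026 − 5.2×10⁻⁷×2.2059 = 4.0702332×10⁻⁵ m/K
ΔT = 3.30×10⁻³ / 4.0702332×10⁻⁵ = 81.0764 K
T = 17.3 + 81.0764 = 98.3764 °C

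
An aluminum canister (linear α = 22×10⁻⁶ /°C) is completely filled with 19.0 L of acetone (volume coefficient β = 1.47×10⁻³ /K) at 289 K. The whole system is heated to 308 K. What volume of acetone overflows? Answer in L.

The canister also expands: β_container ≈ 3α = 6.6×10⁻⁵ /K
Net overflow = V₀(β_liq − 3α_cont)ΔT
β − 3α = 1.47×10⁻³ − 6.6×10⁻⁵ = 1.404×10⁻³ /K; ΔT = 19 K
ΔV = 19.0 × 1.404×10⁻³ × 19 = 0.507 L

0.507 L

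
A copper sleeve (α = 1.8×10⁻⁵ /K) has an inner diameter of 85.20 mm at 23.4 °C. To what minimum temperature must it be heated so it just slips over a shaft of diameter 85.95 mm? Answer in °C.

Required Δd = 85.95 − 85.20 = 0.75 mm
Δd = αd₀ΔT ⇒ ΔT = Δd/(αd₀) = 0.75 / (1.8×10⁻⁵ × 85.20) = 489.05 K
T_min = 23.4 + 489.05 = 512.45 °C

T = 512 °C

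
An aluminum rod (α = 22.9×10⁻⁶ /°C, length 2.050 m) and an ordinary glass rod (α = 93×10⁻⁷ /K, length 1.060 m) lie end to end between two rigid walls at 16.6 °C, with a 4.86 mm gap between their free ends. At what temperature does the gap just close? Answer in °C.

T = 102 °C

Gap closes when ΔL₁ + ΔL₂ = 4.86 mm = 4.86×10⁻³ m
(α₁L₁ + α₂L₂)ΔT = g
α₁L₁ + α₂L₂ = 22.9×10⁻⁶×2.050 + 93×10⁻⁷×1.060 = 5.6803×10⁻⁵ m/K
ΔT = 4.86×10⁻³ / 5.6803×10⁻⁵ = 85.56 K
T = 16.6 + 85.56 = 102.16 °C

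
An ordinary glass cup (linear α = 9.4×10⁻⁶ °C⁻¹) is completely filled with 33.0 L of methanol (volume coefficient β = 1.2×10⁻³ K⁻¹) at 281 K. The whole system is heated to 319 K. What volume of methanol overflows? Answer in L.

The cup also expands: β_container ≈ 3α = 2.82×10⁻⁵ /K
Net overflow = V₀(β_liq − 3α_cont)ΔT
β − 3α = 1.20×10⁻³ − 2.82×10⁻⁵ = 1.1718×10⁻³ /K; ΔT = 38 K
ΔV = 33.0 × 1.1718×10⁻³ × 38 = 1.47 L

1.47 L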